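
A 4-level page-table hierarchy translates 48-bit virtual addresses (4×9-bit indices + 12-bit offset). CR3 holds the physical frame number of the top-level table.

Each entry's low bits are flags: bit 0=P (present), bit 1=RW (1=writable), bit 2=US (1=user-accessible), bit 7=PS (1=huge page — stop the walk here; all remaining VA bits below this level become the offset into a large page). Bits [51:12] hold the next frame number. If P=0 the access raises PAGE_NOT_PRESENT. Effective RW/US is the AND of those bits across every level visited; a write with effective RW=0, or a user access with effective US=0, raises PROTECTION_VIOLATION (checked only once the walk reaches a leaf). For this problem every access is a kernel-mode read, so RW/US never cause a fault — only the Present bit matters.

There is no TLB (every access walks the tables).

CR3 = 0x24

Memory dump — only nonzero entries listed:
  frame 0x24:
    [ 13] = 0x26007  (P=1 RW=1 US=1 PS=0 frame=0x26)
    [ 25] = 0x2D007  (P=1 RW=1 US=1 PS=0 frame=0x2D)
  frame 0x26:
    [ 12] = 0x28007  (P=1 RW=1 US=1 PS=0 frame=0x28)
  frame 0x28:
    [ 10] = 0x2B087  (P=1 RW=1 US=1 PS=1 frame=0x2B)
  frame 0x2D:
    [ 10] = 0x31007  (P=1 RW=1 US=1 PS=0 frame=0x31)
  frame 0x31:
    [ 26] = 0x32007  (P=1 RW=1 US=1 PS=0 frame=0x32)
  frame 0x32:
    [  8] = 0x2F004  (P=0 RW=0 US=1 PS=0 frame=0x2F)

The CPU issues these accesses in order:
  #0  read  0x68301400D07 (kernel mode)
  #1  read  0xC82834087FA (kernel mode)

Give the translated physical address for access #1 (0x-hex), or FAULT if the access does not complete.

Per-access translation:
#0 VA=0x68301400D07 (r,kernel):
  L0 @0x24[13] → 0x26007  P=1,RW=1,US=1,PS=0
  L1 @0x26[12] → 0x28007  P=1,RW=1,US=1,PS=0
  L2 @0x28[10] → 0x2B087  P=1,RW=1,US=1,PS=1
  ⇒ phys 0x2BD07 (huge @L2)  [3 reads]
#1 VA=0xC82834087FA (r,kernel):
  L0 @0x24[25] → 0x2D007  P=1,RW=1,US=1,PS=0
  L1 @0x2D[10] → 0x31007  P=1,RW=1,US=1,PS=0
  L2 @0x31[26] → 0x32007  P=1,RW=1,US=1,PS=0
  L3 @0x32[8] → 0x2F004  P=0,RW=0,US=1,PS=0
  ✗ PAGE_NOT_PRESENT  [4 reads]

Access #1 PA: FAULT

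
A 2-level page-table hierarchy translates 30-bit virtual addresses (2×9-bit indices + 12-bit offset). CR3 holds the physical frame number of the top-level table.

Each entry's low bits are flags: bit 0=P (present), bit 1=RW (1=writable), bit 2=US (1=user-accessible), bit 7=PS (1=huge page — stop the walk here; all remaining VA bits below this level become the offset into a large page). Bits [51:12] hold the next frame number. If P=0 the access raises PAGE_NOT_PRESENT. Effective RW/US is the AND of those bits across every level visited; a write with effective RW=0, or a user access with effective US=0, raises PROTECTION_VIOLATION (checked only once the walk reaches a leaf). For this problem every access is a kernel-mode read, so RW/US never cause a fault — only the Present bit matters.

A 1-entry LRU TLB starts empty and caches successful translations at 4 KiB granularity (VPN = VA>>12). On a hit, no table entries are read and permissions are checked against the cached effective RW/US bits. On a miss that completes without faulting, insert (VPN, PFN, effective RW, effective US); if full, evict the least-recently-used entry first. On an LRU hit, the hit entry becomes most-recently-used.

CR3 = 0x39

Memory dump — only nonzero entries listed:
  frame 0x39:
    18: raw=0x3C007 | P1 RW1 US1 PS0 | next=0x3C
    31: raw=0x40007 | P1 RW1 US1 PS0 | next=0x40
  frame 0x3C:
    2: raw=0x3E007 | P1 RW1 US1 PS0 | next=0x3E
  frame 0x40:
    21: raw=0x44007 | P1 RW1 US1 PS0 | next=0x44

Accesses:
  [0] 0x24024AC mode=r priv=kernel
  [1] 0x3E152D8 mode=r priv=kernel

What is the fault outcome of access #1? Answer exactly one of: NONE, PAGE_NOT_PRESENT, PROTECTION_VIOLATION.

Trace:
#0 VA=0x24024AC (r,kernel):
  [0] read 0x39 idx=18: raw=0x3C007 flags P=1 W=1 U=1 S=0
  [1] read 0x3C idx=2: raw=0x3E007 flags P=1 W=1 U=1 S=0
  ⇒ phys 0x3E4AC  [2 reads]
#1 VA=0x3E152D8 (r,kernel):
  [0] read 0x39 idx=31: raw=0x40007 flags P=1 W=1 U=1 S=0
  [1] read 0x40 idx=21: raw=0x44007 flags P=1 W=1 U=1 S=0
  ⇒ phys 0x442D8  [2 reads]

Access #1 fault: NONE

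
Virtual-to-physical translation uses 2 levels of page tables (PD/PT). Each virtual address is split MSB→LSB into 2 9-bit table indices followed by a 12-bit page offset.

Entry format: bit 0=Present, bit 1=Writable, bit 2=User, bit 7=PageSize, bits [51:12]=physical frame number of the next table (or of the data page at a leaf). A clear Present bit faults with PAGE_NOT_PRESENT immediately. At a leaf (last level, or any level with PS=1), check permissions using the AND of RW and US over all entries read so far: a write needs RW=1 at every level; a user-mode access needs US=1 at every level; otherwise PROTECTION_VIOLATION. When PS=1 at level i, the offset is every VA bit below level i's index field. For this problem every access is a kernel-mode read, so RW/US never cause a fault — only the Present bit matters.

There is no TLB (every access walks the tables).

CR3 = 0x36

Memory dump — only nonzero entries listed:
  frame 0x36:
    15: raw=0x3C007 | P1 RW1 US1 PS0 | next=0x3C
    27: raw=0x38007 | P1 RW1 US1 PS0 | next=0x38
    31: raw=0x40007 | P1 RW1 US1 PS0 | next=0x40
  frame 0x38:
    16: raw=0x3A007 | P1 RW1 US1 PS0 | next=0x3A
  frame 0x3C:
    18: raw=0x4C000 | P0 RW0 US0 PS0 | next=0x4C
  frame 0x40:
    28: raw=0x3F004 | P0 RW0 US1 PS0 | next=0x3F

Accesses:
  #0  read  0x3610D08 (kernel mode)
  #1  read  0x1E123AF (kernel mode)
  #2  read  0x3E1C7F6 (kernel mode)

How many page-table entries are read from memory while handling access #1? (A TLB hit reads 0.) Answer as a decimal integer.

Walk each access:
#0 VA=0x3610D08 (r,kernel):
  [0] read 0x36 idx=27: raw=0x38007 flags P=1 W=1 U=1 S=0
  [1] read 0x38 idx=16: raw=0x3A007 flags P=1 W=1 U=1 S=0
  ✓ 0x3AD08  — 2 lookups
#1 VA=0x1E123AF (r,kernel):
  [0] read 0x36 idx=15: raw=0x3C007 flags P=1 W=1 U=1 S=0
  [1] read 0x3C idx=18: raw=0x4C000 flags P=0 W=0 U=0 S=0
  ⇒ fault: PAGE_NOT_PRESENT  — 2 lookups
#2 VA=0x3E1C7F6 (r,kernel):
  [0] read 0x36 idx=31: raw=0x40007 flags P=1 W=1 U=1 S=0
  [1] read 0x40 idx=28: raw=0x3F004 flags P=0 W=0 U=1 S=0
  ⇒ fault: PAGE_NOT_PRESENT  — 2 lookups

Entries read for #1: 2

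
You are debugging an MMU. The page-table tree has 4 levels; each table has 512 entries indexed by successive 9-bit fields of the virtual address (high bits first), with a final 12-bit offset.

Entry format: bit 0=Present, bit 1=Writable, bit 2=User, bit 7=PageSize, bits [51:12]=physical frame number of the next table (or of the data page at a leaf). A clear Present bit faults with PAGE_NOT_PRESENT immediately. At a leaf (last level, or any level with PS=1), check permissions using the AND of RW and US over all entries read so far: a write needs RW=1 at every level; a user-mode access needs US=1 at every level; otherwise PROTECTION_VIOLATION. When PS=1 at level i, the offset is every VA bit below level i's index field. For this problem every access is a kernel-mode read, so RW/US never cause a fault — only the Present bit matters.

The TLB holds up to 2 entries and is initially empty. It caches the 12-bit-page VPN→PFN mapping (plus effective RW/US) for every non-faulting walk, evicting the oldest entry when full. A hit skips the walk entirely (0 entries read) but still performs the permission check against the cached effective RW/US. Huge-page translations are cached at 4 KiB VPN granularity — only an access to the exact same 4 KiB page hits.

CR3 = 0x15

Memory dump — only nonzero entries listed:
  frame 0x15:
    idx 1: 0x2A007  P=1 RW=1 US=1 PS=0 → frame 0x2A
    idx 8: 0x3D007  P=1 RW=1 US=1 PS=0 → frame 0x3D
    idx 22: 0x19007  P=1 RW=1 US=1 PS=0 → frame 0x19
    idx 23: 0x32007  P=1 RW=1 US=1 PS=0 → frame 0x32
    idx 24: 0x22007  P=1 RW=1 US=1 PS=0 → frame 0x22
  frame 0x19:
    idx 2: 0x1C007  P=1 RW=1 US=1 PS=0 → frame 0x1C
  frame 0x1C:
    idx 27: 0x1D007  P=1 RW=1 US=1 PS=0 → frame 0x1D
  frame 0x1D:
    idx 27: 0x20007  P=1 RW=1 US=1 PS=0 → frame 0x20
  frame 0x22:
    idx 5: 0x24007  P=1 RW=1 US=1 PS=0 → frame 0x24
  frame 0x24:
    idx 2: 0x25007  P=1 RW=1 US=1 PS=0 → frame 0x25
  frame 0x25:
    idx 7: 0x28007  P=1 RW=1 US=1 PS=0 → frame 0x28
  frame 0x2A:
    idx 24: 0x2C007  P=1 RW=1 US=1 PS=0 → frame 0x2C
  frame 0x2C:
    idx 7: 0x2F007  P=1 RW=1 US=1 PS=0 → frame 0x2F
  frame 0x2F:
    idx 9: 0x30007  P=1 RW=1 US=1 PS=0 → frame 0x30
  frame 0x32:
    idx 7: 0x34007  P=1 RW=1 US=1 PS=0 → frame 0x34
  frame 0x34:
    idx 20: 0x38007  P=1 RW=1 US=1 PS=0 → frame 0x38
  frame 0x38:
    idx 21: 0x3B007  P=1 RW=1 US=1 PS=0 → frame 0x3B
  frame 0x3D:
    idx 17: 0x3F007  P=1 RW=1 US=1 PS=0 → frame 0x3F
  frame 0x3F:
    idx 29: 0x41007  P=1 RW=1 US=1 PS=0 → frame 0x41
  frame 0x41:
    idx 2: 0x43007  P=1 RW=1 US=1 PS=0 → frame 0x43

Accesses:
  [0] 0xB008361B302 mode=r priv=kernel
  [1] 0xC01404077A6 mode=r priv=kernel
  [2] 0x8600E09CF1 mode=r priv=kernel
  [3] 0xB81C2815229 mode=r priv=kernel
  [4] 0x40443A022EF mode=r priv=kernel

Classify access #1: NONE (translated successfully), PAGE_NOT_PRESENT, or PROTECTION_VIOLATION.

Per-access translation:
#0 VA=0xB008361B302 (r,kernel):
  [0] read 0x15 idx=22: raw=0x19007 flags P=1 W=1 U=1 S=0
  [1] read 0x19 idx=2: raw=0x1C007 flags P=1 W=1 U=1 S=0
  [2] read 0x1C idx=27: raw=0x1D007 flags P=1 W=1 U=1 S=0
  [3] read 0x1D idx=27: raw=0x20007 flags P=1 W=1 U=1 S=0
  ⇒ phys 0x20302  [4 reads]
#1 VA=0xC01404077A6 (r,kernel):
  [0] read 0x15 idx=24: raw=0x22007 flags P=1 W=1 U=1 S=0
  [1] read 0x22 idx=5: raw=0x24007 flags P=1 W=1 U=1 S=0
  [2] read 0x24 idx=2: raw=0x25007 flags P=1 W=1 U=1 S=0
  [3] read 0x25 idx=7: raw=0x28007 flags P=1 W=1 U=1 S=0
  ⇒ phys 0x287A6  [4 reads]
#2 VA=0x8600E09CF1 (r,kernel):
  [0] read 0x15 idx=1: raw=0x2A007 flags P=1 W=1 U=1 S=0
  [1] read 0x2A idx=24: raw=0x2C007 flags P=1 W=1 U=1 S=0
  [2] read 0x2C idx=7: raw=0x2F007 flags P=1 W=1 U=1 S=0
  [3] read 0x2F idx=9: raw=0x30007 flags P=1 W=1 U=1 S=0
  ⇒ phys 0x30CF1  [4 reads]
#3 VA=0xB81C2815229 (r,kernel):
  [0] read 0x15 idx=23: raw=0x32007 flags P=1 W=1 U=1 S=0
  [1] read 0x32 idx=7: raw=0x34007 flags P=1 W=1 U=1 S=0
  [2] read 0x34 idx=20: raw=0x38007 flags P=1 W=1 U=1 S=0
  [3] read 0x38 idx=21: raw=0x3B007 flags P=1 W=1 U=1 S=0
  ⇒ phys 0x3B229  [4 reads]
#4 VA=0x40443A022EF (r,kernel):
  [0] read 0x15 idx=8: raw=0x3D007 flags P=1 W=1 U=1 S=0
  [1] read 0x3D idx=17: raw=0x3F007 flags P=1 W=1 U=1 S=0
  [2] read 0x3F idx=29: raw=0x41007 flags P=1 W=1 U=1 S=0
  [3] read 0x41 idx=2: raw=0x43007 flags P=1 W=1 U=1 S=0
  ⇒ phys 0x432EF  [4 reads]

Access #1 fault: NONE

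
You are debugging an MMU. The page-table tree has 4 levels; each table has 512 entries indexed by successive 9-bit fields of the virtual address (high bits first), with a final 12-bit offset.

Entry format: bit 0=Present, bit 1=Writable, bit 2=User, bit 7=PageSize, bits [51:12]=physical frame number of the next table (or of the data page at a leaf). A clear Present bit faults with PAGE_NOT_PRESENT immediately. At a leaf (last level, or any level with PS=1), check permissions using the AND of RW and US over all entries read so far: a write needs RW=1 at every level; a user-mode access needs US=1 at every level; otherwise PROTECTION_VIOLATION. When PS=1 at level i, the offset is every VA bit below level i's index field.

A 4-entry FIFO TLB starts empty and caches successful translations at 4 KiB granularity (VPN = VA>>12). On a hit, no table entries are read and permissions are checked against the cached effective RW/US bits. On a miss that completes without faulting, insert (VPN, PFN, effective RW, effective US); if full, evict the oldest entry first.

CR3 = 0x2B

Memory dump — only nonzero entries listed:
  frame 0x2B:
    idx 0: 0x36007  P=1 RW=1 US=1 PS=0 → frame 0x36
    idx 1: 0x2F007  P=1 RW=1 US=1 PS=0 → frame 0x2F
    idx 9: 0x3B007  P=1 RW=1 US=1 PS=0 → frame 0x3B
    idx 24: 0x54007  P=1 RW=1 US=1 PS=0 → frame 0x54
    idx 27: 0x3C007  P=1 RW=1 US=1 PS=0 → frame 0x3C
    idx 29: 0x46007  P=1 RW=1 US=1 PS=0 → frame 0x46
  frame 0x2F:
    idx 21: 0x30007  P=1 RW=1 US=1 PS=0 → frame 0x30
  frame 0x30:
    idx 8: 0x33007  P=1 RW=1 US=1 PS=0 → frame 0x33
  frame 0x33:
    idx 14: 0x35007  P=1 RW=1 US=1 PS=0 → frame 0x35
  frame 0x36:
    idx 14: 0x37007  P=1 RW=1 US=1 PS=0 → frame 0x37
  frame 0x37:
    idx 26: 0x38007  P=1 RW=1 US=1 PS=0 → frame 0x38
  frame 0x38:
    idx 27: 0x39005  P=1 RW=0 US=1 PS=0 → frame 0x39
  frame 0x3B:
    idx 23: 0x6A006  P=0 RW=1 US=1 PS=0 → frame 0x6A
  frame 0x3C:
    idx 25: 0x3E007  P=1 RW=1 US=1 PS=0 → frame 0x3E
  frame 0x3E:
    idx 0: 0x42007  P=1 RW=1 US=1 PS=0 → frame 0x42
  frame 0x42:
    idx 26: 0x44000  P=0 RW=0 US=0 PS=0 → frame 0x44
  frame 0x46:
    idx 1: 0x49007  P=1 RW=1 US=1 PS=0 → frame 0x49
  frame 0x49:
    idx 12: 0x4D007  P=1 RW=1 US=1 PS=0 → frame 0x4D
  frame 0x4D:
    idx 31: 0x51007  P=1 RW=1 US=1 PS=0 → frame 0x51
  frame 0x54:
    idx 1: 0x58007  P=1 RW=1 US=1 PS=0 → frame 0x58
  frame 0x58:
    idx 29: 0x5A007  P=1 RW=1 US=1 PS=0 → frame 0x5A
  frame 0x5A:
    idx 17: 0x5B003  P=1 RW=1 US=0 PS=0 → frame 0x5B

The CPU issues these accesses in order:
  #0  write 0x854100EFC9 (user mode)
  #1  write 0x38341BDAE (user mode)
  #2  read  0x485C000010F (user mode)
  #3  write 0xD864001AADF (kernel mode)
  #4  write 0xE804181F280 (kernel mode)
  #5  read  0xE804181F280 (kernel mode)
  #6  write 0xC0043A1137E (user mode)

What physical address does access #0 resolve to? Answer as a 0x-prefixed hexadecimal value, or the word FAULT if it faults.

Walk each access:
#0 VA=0x854100EFC9 (w,user):
  L0: frame=0x2B idx=1 entry=0x2F007 [P=1 RW=1 US=1 PS=0]
  L1: frame=0x2F idx=21 entry=0x30007 [P=1 RW=1 US=1 PS=0]
  L2: frame=0x30 idx=8 entry=0x33007 [P=1 RW=1 US=1 PS=0]
  L3: frame=0x33 idx=14 entry=0x35007 [P=1 RW=1 US=1 PS=0]
  → PA=0x35FC9  (4 entries read)
#1 VA=0x38341BDAE (w,user):
  L0: frame=0x2B idx=0 entry=0x36007 [P=1 RW=1 US=1 PS=0]
  L1: frame=0x36 idx=14 entry=0x37007 [P=1 RW=1 US=1 PS=0]
  L2: frame=0x37 idx=26 entry=0x38007 [P=1 RW=1 US=1 PS=0]
  L3: frame=0x38 idx=27 entry=0x39005 [P=1 RW=0 US=1 PS=0]
  ⇒ fault: PROTECTION_VIOLATION  — 4 lookups
#2 VA=0x485C000010F (r,user):
  L0: frame=0x2B idx=9 entry=0x3B007 [P=1 RW=1 US=1 PS=0]
  L1: frame=0x3B idx=23 entry=0x6A006 [P=0 RW=1 US=1 PS=0]
  ⇒ fault: PAGE_NOT_PRESENT  — 2 lookups
#3 VA=0xD864001AADF (w,kernel):
  L0: frame=0x2B idx=27 entry=0x3C007 [P=1 RW=1 US=1 PS=0]
  L1: frame=0x3C idx=25 entry=0x3E007 [P=1 RW=1 US=1 PS=0]
  L2: frame=0x3E idx=0 entry=0x42007 [P=1 RW=1 US=1 PS=0]
  L3: frame=0x42 idx=26 entry=0x44000 [P=0 RW=0 US=0 PS=0]
  ⇒ fault: PAGE_NOT_PRESENT  — 4 lookups
#4 VA=0xE804181F280 (w,kernel):
  L0: frame=0x2B idx=29 entry=0x46007 [P=1 RW=1 US=1 PS=0]
  L1: frame=0x46 idx=1 entry=0x49007 [P=1 RW=1 US=1 PS=0]
  L2: frame=0x49 idx=12 entry=0x4D007 [P=1 RW=1 US=1 PS=0]
  L3: frame=0x4D idx=31 entry=0x51007 [P=1 RW=1 US=1 PS=0]
  → PA=0x51280  (4 entries read)
#5 VA=0xE804181F280 (r,kernel):
  TLB hit vpn=0xE804181F → PA=0x51280
#6 VA=0xC0043A1137E (w,user):
  L0: frame=0x2B idx=24 entry=0x54007 [P=1 RW=1 US=1 PS=0]
  L1: frame=0x54 idx=1 entry=0x58007 [P=1 RW=1 US=1 PS=0]
  L2: frame=0x58 idx=29 entry=0x5A007 [P=1 RW=1 US=1 PS=0]
  L3: frame=0x5A idx=17 entry=0x5B003 [P=1 RW=1 US=0 PS=0]
  ⇒ fault: PROTECTION_VIOLATION  — 4 lookups

Access #0 PA: 0x35FC9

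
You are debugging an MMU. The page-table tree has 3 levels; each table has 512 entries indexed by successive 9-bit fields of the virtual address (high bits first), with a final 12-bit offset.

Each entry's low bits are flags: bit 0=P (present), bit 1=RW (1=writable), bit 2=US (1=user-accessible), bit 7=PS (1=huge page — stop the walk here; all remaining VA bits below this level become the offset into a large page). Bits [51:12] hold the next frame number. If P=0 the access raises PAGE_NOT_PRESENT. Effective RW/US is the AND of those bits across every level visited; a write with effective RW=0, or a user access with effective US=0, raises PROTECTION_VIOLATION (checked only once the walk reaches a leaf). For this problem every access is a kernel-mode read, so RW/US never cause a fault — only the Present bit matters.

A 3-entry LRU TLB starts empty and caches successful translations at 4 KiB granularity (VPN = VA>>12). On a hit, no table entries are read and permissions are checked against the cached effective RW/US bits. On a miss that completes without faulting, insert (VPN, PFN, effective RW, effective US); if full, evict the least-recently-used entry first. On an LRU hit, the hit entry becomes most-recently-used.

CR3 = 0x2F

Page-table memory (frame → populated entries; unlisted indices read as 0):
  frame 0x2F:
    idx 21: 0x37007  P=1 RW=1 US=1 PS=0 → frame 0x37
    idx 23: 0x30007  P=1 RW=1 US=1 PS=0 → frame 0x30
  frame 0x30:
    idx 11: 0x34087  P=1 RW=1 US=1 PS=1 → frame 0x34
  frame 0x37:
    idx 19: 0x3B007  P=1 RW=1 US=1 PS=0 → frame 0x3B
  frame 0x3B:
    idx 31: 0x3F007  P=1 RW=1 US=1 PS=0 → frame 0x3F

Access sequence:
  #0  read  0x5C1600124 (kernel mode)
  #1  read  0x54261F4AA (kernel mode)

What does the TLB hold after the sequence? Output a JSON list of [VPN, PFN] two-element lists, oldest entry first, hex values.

Per-access translation:
#0 VA=0x5C1600124 (r,kernel):
  [0] read 0x2F idx=23: raw=0x30007 flags P=1 W=1 U=1 S=0
  [1] read 0x30 idx=11: raw=0x34087 flags P=1 W=1 U=1 S=1
  ✓ 0x34124 (huge @L1)  — 2 lookups
#1 VA=0x54261F4AA (r,kernel):
  [0] read 0x2F idx=21: raw=0x37007 flags P=1 W=1 U=1 S=0
  [1] read 0x37 idx=19: raw=0x3B007 flags P=1 W=1 U=1 S=0
  [2] read 0x3B idx=31: raw=0x3F007 flags P=1 W=1 U=1 S=0
  ✓ 0x3F4AA  — 3 lookups

TLB: [["0x5C1600", "0x34"], ["0x54261F", "0x3F"]]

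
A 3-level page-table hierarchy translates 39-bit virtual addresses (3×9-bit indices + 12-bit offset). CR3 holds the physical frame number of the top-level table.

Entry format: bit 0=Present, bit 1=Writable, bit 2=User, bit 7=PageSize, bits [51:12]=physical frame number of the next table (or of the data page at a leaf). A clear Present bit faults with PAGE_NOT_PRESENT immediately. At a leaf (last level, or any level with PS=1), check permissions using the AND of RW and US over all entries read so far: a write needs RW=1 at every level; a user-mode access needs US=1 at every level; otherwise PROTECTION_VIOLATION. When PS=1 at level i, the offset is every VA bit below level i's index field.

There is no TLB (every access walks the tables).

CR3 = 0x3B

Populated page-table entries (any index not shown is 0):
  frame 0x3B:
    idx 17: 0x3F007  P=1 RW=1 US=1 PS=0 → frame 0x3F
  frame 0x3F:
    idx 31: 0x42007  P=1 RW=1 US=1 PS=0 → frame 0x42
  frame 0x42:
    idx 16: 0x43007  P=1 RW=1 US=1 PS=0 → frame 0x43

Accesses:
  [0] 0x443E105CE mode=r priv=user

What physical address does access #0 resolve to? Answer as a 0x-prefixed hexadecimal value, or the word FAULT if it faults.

Walk each access:
#0 VA=0x443E105CE (r,user):
  [0] read 0x3B idx=17: raw=0x3F007 flags P=1 W=1 U=1 S=0
  [1] read 0x3F idx=31: raw=0x42007 flags P=1 W=1 U=1 S=0
  [2] read 0x42 idx=16: raw=0x43007 flags P=1 W=1 U=1 S=0
  → PA=0x435CE  (3 entries read)

Access #0 PA: 0x435CE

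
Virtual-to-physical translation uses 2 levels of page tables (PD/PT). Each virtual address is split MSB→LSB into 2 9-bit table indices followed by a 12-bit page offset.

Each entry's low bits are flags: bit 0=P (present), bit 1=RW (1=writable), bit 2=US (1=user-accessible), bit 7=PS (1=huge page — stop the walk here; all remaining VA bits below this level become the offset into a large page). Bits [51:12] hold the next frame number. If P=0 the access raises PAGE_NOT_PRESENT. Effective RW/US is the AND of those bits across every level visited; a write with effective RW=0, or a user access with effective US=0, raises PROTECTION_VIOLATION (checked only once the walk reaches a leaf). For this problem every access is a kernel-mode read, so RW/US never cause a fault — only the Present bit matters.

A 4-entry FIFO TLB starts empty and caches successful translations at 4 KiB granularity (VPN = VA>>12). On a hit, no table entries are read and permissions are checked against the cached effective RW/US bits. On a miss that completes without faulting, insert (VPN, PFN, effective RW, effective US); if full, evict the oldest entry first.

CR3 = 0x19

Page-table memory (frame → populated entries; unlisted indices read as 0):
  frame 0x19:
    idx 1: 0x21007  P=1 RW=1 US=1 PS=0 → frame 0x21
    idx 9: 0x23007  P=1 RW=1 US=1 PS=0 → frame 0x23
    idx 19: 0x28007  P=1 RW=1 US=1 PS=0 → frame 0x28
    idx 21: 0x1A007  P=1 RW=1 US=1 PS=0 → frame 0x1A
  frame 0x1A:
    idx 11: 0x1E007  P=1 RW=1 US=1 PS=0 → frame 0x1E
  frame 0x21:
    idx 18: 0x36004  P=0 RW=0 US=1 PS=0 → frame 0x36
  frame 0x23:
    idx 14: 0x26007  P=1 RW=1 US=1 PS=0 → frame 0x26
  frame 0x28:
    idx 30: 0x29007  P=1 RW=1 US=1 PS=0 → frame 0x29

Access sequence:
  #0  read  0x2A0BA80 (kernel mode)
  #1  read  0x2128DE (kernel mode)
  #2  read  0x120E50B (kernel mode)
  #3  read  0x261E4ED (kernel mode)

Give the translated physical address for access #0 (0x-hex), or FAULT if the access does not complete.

Trace:
#0 VA=0x2A0BA80 (r,kernel):
  L0 @0x19[21] → 0x1A007  P=1,RW=1,US=1,PS=0
  L1 @0x1A[11] → 0x1E007  P=1,RW=1,US=1,PS=0
  ⇒ phys 0x1EA80  [2 reads]
#1 VA=0x2128DE (r,kernel):
  L0 @0x19[1] → 0x21007  P=1,RW=1,US=1,PS=0
  L1 @0x21[18] → 0x36004  P=0,RW=0,US=1,PS=0
  → PAGE_NOT_PRESENT  (2 entries read)
#2 VA=0x120E50B (r,kernel):
  L0 @0x19[9] → 0x23007  P=1,RW=1,US=1,PS=0
  L1 @0x23[14] → 0x26007  P=1,RW=1,US=1,PS=0
  ⇒ phys 0x2650B  [2 reads]
#3 VA=0x261E4ED (r,kernel):
  L0 @0x19[19] → 0x28007  P=1,RW=1,US=1,PS=0
  L1 @0x28[30] → 0x29007  P=1,RW=1,US=1,PS=0
  ⇒ phys 0x294ED  [2 reads]

Access #0 PA: 0x1EA80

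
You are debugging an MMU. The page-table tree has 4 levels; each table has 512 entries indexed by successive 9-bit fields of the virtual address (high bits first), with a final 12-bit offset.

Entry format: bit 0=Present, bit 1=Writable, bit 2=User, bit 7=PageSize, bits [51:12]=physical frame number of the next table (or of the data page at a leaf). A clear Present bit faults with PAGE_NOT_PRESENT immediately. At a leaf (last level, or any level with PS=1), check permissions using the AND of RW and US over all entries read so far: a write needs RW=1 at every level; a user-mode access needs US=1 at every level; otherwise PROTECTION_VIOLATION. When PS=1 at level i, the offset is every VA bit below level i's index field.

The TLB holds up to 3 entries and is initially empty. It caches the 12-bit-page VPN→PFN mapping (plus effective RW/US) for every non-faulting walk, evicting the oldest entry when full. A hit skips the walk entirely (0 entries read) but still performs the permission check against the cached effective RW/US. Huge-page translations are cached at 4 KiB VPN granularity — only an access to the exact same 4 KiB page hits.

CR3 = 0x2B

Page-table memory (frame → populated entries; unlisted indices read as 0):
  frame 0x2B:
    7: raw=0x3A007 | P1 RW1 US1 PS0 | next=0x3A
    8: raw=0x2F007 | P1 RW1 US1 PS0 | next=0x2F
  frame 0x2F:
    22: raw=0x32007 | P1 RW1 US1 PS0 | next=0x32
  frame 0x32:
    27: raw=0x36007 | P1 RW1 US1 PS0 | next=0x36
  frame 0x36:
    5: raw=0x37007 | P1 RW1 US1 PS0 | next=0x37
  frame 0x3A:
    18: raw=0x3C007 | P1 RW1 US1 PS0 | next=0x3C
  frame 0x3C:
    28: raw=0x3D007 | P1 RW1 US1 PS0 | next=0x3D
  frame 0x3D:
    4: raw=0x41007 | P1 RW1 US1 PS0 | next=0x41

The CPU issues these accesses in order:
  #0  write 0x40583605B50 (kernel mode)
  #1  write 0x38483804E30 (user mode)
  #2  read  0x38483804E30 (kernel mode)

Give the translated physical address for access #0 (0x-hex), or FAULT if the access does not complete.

Walk each access:
#0 VA=0x40583605B50 (w,kernel):
  L0 @0x2B[8] → 0x2F007  P=1,RW=1,US=1,PS=0
  L1 @0x2F[22] → 0x32007  P=1,RW=1,US=1,PS=0
  L2 @0x32[27] → 0x36007  P=1,RW=1,US=1,PS=0
  L3 @0x36[5] → 0x37007  P=1,RW=1,US=1,PS=0
  ⇒ phys 0x37B50  [4 reads]
#1 VA=0x38483804E30 (w,user):
  L0 @0x2B[7] → 0x3A007  P=1,RW=1,US=1,PS=0
  L1 @0x3A[18] → 0x3C007  P=1,RW=1,US=1,PS=0
  L2 @0x3C[28] → 0x3D007  P=1,RW=1,US=1,PS=0
  L3 @0x3D[4] → 0x41007  P=1,RW=1,US=1,PS=0
  ⇒ phys 0x41E30  [4 reads]
#2 VA=0x38483804E30 (r,kernel):
  TLB hit vpn=0x38483804 → PA=0x41E30

Access #0 PA: 0x37B50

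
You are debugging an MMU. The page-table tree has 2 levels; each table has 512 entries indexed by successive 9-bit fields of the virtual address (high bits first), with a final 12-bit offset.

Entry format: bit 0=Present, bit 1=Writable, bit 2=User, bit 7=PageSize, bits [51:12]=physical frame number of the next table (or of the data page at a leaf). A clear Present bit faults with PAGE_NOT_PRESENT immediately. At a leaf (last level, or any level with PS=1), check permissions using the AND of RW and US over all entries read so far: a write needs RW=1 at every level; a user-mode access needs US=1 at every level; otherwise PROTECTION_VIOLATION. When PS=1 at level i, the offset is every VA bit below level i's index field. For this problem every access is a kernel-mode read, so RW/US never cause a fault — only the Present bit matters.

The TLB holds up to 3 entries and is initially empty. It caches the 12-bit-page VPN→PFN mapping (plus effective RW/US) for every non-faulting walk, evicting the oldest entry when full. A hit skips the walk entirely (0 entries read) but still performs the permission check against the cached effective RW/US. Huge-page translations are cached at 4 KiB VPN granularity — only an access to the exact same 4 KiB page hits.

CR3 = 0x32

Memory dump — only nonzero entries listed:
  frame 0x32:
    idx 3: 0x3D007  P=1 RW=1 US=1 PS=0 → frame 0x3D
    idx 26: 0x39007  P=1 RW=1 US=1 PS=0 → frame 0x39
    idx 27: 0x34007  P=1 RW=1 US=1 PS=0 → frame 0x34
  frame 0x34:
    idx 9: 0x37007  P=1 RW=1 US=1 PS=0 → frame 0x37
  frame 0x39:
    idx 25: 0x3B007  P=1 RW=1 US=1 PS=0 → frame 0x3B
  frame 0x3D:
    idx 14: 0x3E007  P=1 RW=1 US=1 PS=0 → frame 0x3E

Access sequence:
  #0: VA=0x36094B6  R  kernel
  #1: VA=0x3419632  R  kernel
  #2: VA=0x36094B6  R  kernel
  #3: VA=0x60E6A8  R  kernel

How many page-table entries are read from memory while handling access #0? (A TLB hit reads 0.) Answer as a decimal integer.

Per-access translation:
#0 VA=0x36094B6 (r,kernel):
  L0: frame=0x32 idx=27 entry=0x34007 [P=1 RW=1 US=1 PS=0]
  L1: frame=0x34 idx=9 entry=0x37007 [P=1 RW=1 US=1 PS=0]
  → PA=0x374B6  (2 entries read)
#1 VA=0x3419632 (r,kernel):
  L0: frame=0x32 idx=26 entry=0x39007 [P=1 RW=1 US=1 PS=0]
  L1: frame=0x39 idx=25 entry=0x3B007 [P=1 RW=1 US=1 PS=0]
  → PA=0x3B632  (2 entries read)
#2 VA=0x36094B6 (r,kernel):
  TLB hit vpn=0x3609 → PA=0x374B6
#3 VA=0x60E6A8 (r,kernel):
  L0: frame=0x32 idx=3 entry=0x3D007 [P=1 RW=1 US=1 PS=0]
  L1: frame=0x3D idx=14 entry=0x3E007 [P=1 RW=1 US=1 PS=0]
  → PA=0x3E6A8  (2 entries read)

Entries read for #0: 2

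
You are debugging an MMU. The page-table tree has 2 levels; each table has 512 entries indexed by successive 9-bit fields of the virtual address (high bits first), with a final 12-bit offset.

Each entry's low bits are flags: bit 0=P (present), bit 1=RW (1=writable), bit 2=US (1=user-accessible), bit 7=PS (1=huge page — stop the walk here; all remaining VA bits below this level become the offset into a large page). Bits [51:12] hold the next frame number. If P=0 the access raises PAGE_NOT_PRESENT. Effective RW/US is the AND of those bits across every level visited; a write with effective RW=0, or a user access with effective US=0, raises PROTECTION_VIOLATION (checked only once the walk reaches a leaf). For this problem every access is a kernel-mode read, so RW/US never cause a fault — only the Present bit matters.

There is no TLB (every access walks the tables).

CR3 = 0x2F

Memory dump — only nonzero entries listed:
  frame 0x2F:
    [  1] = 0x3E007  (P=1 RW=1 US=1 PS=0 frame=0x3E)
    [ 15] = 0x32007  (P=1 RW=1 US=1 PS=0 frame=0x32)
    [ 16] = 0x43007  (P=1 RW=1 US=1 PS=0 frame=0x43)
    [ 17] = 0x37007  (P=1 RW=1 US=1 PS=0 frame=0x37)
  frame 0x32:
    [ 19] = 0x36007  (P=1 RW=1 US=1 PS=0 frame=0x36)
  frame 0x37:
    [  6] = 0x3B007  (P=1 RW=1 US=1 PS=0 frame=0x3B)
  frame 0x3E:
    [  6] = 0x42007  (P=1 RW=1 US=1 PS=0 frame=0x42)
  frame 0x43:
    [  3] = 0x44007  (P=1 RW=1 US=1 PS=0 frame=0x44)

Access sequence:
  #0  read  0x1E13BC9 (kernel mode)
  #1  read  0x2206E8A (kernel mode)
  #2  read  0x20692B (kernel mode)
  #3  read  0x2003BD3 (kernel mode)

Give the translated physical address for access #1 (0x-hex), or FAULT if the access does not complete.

Trace:
#0 VA=0x1E13BC9 (r,kernel):
  [0] read 0x2F idx=15: raw=0x32007 flags P=1 W=1 U=1 S=0
  [1] read 0x32 idx=19: raw=0x36007 flags P=1 W=1 U=1 S=0
  ⇒ phys 0x36BC9  [2 reads]
#1 VA=0x2206E8A (r,kernel):
  [0] read 0x2F idx=17: raw=0x37007 flags P=1 W=1 U=1 S=0
  [1] read 0x37 idx=6: raw=0x3B007 flags P=1 W=1 U=1 S=0
  ⇒ phys 0x3BE8A  [2 reads]
#2 VA=0x20692B (r,kernel):
  [0] read 0x2F idx=1: raw=0x3E007 flags P=1 W=1 U=1 S=0
  [1] read 0x3E idx=6: raw=0x42007 flags P=1 W=1 U=1 S=0
  ⇒ phys 0x4292B  [2 reads]
#3 VA=0x2003BD3 (r,kernel):
  [0] read 0x2F idx=16: raw=0x43007 flags P=1 W=1 U=1 S=0
  [1] read 0x43 idx=3: raw=0x44007 flags P=1 W=1 U=1 S=0
  ⇒ phys 0x44BD3  [2 reads]

Access #1 PA: 0x3BE8A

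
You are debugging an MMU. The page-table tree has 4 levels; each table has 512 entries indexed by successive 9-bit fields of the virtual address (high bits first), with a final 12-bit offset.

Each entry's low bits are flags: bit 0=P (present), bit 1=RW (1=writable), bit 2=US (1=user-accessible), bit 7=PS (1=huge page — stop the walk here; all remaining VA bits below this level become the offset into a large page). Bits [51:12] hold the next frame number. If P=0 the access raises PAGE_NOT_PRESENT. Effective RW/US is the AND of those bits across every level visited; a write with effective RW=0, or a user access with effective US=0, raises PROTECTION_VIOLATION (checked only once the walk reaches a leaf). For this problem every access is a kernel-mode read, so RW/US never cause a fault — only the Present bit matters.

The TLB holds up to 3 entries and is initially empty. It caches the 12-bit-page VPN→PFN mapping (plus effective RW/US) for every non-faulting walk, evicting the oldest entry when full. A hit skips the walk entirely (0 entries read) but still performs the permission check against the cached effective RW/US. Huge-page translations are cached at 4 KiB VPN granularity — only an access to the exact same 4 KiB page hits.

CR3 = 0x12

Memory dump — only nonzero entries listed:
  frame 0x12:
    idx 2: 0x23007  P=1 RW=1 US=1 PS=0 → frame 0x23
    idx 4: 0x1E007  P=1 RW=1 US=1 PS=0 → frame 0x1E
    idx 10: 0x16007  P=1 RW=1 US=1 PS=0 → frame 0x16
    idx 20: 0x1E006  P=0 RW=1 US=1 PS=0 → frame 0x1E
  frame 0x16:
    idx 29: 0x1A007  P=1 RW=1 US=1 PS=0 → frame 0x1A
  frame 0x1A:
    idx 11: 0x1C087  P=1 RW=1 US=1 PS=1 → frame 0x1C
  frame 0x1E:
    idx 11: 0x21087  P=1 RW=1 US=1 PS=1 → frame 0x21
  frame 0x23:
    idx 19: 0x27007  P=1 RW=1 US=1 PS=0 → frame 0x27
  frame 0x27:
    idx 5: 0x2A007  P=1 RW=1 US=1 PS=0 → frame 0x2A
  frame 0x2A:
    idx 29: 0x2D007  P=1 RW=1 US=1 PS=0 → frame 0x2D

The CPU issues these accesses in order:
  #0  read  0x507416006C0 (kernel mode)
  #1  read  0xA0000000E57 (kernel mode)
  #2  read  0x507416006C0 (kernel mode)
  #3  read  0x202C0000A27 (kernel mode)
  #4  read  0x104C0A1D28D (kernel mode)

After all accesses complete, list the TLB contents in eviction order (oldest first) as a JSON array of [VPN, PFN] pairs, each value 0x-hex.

Trace:
#0 VA=0x507416006C0 (r,kernel):
  lvl0: tbl 0x12, slot 10 ⇒ 0x16007 (P1/RW1/US1/PS0)
  lvl1: tbl 0x16, slot 29 ⇒ 0x1A007 (P1/RW1/US1/PS0)
  lvl2: tbl 0x1A, slot 11 ⇒ 0x1C087 (P1/RW1/US1/PS1)
  ⇒ phys 0x1C6C0 (huge @L2)  [3 reads]
#1 VA=0xA0000000E57 (r,kernel):
  lvl0: tbl 0x12, slot 20 ⇒ 0x1E006 (P0/RW1/US1/PS0)
  ⇒ fault: PAGE_NOT_PRESENT  — 1 lookups
#2 VA=0x507416006C0 (r,kernel):
  TLB hit vpn=0x50741600 → PA=0x1C6C0
#3 VA=0x202C0000A27 (r,kernel):
  lvl0: tbl 0x12, slot 4 ⇒ 0x1E007 (P1/RW1/US1/PS0)
  lvl1: tbl 0x1E, slot 11 ⇒ 0x21087 (P1/RW1/US1/PS1)
  ⇒ phys 0x21A27 (huge @L1)  [2 reads]
#4 VA=0x104C0A1D28D (r,kernel):
  lvl0: tbl 0x12, slot 2 ⇒ 0x23007 (P1/RW1/US1/PS0)
  lvl1: tbl 0x23, slot 19 ⇒ 0x27007 (P1/RW1/US1/PS0)
  lvl2: tbl 0x27, slot 5 ⇒ 0x2A007 (P1/RW1/US1/PS0)
  lvl3: tbl 0x2A, slot 29 ⇒ 0x2D007 (P1/RW1/US1/PS0)
  ⇒ phys 0x2D28D  [4 reads]

TLB: [["0x50741600", "0x1C"], ["0x202C0000", "0x21"], ["0x104C0A1D", "0x2D"]]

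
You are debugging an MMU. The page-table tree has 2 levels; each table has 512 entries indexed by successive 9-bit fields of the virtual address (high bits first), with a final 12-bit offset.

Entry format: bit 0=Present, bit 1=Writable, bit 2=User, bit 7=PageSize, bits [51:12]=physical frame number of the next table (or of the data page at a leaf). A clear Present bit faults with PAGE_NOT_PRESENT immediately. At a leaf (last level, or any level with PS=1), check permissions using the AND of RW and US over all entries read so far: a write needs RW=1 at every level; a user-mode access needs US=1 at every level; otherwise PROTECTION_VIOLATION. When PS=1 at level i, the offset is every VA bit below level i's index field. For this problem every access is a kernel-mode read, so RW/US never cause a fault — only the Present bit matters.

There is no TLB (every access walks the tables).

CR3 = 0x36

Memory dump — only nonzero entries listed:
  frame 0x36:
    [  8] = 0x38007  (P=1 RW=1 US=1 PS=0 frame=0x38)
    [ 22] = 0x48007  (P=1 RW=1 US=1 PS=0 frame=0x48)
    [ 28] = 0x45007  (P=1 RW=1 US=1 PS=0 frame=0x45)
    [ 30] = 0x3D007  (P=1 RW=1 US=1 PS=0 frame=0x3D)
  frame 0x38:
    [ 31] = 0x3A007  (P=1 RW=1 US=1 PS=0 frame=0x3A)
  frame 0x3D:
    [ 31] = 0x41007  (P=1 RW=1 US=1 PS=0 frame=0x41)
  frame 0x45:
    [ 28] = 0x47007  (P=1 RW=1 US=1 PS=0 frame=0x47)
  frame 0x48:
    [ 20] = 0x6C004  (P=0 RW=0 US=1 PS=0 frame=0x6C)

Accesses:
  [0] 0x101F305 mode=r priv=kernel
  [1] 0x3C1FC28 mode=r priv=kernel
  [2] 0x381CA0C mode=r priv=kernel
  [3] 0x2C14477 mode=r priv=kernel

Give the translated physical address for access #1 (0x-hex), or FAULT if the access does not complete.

Trace:
#0 VA=0x101F305 (r,kernel):
  L0: frame=0x36 idx=8 entry=0x38007 [P=1 RW=1 US=1 PS=0]
  L1: frame=0x38 idx=31 entry=0x3A007 [P=1 RW=1 US=1 PS=0]
  ✓ 0x3A305  — 2 lookups
#1 VA=0x3C1FC28 (r,kernel):
  L0: frame=0x36 idx=30 entry=0x3D007 [P=1 RW=1 US=1 PS=0]
  L1: frame=0x3D idx=31 entry=0x41007 [P=1 RW=1 US=1 PS=0]
  ✓ 0x41C28  — 2 lookups
#2 VA=0x381CA0C (r,kernel):
  L0: frame=0x36 idx=28 entry=0x45007 [P=1 RW=1 US=1 PS=0]
  L1: frame=0x45 idx=28 entry=0x47007 [P=1 RW=1 US=1 PS=0]
  ✓ 0x47A0C  — 2 lookups
#3 VA=0x2C14477 (r,kernel):
  L0: frame=0x36 idx=22 entry=0x48007 [P=1 RW=1 US=1 PS=0]
  L1: frame=0x48 idx=20 entry=0x6C004 [P=0 RW=0 US=1 PS=0]
  ✗ PAGE_NOT_PRESENT  [2 reads]

Access #1 PA: 0x41C28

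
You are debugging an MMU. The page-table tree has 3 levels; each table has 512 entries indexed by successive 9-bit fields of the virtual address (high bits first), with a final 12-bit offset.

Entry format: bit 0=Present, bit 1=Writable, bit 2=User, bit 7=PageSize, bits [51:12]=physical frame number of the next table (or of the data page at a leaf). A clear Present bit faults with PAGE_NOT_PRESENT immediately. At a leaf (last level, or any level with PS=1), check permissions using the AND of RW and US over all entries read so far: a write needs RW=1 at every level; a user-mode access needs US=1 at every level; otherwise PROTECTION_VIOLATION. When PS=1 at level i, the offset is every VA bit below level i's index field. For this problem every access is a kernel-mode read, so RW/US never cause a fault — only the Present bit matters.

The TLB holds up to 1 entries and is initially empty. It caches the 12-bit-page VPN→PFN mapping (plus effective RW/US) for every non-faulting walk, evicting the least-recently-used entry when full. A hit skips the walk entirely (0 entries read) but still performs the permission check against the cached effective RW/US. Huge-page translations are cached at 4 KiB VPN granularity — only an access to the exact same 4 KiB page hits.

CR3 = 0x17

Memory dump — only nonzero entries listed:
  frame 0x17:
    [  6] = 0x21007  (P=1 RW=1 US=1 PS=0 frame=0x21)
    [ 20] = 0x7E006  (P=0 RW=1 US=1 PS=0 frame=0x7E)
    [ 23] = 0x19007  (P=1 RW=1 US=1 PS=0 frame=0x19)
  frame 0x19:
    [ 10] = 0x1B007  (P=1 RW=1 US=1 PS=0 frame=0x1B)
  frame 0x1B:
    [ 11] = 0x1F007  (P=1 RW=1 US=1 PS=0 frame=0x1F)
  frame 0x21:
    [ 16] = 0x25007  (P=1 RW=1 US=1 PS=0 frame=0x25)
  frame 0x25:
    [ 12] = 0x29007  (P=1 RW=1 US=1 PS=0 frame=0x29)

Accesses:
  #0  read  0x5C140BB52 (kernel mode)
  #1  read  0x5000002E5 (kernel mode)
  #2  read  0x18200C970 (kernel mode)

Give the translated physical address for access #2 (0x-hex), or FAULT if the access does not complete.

Walk each access:
#0 VA=0x5C140BB52 (r,kernel):
  L0: frame=0x17 idx=23 entry=0x19007 [P=1 RW=1 US=1 PS=0]
  L1: frame=0x19 idx=10 entry=0x1B007 [P=1 RW=1 US=1 PS=0]
  L2: frame=0x1B idx=11 entry=0x1F007 [P=1 RW=1 US=1 PS=0]
  ✓ 0x1FB52  — 3 lookups
#1 VA=0x5000002E5 (r,kernel):
  L0: frame=0x17 idx=20 entry=0x7E006 [P=0 RW=1 US=1 PS=0]
  → PAGE_NOT_PRESENT  (1 entries read)
#2 VA=0x18200C970 (r,kernel):
  L0: frame=0x17 idx=6 entry=0x21007 [P=1 RW=1 US=1 PS=0]
  L1: frame=0x21 idx=16 entry=0x25007 [P=1 RW=1 US=1 PS=0]
  L2: frame=0x25 idx=12 entry=0x29007 [P=1 RW=1 US=1 PS=0]
  ✓ 0x29970  — 3 lookups

Access #2 PA: 0x29970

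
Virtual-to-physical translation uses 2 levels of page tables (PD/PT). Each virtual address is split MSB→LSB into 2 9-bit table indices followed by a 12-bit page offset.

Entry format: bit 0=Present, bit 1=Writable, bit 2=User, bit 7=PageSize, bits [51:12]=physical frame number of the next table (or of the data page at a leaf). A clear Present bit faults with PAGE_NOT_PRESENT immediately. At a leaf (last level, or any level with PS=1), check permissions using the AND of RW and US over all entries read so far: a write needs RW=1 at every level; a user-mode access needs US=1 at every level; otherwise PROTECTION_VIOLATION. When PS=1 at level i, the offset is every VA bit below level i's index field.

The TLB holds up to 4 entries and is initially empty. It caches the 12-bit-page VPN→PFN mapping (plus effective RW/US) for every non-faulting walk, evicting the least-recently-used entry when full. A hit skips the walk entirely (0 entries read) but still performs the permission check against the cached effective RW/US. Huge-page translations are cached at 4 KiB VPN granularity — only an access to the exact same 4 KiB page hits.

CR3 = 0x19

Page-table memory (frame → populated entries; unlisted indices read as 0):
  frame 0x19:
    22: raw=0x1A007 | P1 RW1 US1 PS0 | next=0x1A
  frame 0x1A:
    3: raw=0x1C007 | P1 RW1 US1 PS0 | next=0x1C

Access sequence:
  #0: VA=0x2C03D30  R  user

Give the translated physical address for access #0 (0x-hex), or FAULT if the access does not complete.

Trace:
#0 VA=0x2C03D30 (r,user):
  L0 @0x19[22] → 0x1A007  P=1,RW=1,US=1,PS=0
  L1 @0x1A[3] → 0x1C007  P=1,RW=1,US=1,PS=0
  ⇒ phys 0x1CD30  [2 reads]

Access #0 PA: 0x1CD30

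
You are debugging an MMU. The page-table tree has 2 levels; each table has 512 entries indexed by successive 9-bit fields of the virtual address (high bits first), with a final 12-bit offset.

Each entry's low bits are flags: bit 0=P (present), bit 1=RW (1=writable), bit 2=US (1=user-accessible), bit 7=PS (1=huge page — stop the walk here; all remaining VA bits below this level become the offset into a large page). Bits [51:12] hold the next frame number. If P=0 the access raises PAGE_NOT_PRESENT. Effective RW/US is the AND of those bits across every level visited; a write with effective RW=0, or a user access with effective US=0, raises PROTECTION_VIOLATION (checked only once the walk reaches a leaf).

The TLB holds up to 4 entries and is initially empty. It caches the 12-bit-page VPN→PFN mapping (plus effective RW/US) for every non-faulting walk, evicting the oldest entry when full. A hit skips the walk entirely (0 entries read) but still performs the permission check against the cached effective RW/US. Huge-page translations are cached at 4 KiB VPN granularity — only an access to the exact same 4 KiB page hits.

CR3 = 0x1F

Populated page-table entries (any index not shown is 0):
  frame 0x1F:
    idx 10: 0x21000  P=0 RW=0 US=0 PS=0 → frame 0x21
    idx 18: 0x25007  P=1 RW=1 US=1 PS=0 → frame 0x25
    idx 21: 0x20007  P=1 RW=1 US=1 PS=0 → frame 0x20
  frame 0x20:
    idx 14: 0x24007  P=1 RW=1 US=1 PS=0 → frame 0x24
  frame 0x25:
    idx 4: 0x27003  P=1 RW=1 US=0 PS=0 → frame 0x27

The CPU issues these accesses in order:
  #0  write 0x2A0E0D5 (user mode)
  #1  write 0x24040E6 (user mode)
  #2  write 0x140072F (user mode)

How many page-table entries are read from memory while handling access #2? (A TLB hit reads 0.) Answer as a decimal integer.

Per-access translation:
#0 VA=0x2A0E0D5 (w,user):
  L0: frame=0x1F idx=21 entry=0x20007 [P=1 RW=1 US=1 PS=0]
  L1: frame=0x20 idx=14 entry=0x24007 [P=1 RW=1 US=1 PS=0]
  → PA=0x240D5  (2 entries read)
#1 VA=0x24040E6 (w,user):
  L0: frame=0x1F idx=18 entry=0x25007 [P=1 RW=1 US=1 PS=0]
  L1: frame=0x25 idx=4 entry=0x27003 [P=1 RW=1 US=0 PS=0]
  ✗ PROTECTION_VIOLATION  [2 reads]
#2 VA=0x140072F (w,user):
  L0: frame=0x1F idx=10 entry=0x21000 [P=0 RW=0 US=0 PS=0]
  ✗ PAGE_NOT_PRESENT  [1 reads]

Entries read for #2: 1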